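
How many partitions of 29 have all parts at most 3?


Using the generating function (1-x)^(-1)(1-x^2)^(-1)(1-x^3)^(-1),
the coefficient of x^29 counts these restricted partitions.
Result = 85

85


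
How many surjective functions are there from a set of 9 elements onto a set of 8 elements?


By inclusion-exclusion on which target elements are missed, the number of surjections from an n-set onto a k-set is
surj(n, k) = sum_{j=0}^{k} (-1)^j C(k, j) (k - j)^n.
Equivalently surj(n, k) = k! * S(n, k), where S(n, k) is the Stirling number of the second kind.
For n = 9, k = 8:
S(9, 8) = 36, so
surj = 8! * 36 = 40320 * 36 = 1451520.

1451520


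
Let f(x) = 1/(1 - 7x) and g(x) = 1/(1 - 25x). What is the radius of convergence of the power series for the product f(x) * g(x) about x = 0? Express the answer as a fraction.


The radius of 1/(1 - 7x) is 1/7 (nearest singularity at x = 1/7), and the radius of 1/(1 - 25x) is 1/25.
The product f(x)*g(x) = 1/((1 - 7x)(1 - 25x)) has singularities at both 1/7 and 1/25, so its radius of convergence is the distance to the nearest one:
min(1/7, 1/25) = 1/25.

1/25


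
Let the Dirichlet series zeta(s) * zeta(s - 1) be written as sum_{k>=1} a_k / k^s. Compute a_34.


Convolution gives a_k = sum_{d | k} d * 1 = sum_{d | k} d = sigma(k), the sum of positive divisors of k.
For k = 34, the divisors are 1, 2, 17, 34, so
sigma(34) = 1 + 2 + 17 + 34 = 54.

54


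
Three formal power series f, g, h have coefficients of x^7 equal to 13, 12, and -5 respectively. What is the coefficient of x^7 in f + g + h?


Series addition is componentwise:
13 + 12 + -5
= 20

20


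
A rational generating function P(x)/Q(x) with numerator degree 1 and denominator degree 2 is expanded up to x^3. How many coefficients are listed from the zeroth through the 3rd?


Expanding up to x^3 gives the coefficients for x^0, x^1, ..., x^3.
That is 3 + 1 = 4 coefficients in total.

4


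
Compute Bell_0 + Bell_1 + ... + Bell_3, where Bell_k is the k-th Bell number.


Recall Bell_k counts set partitions of a k-set (with Bell_0 = 1 by convention).
Bell_0 through Bell_3: 1, 1, 2, 5
Sum = 1 + 1 + 2 + 5 = 9.

9


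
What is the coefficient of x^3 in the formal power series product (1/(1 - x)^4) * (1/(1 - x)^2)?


Combine the factors: (1/(1 - x)^4) * (1/(1 - x)^2) = 1/(1 - x)^6.
Then use 1/(1 - x)^r = sum_{k>=0} C(k + r - 1, r - 1) x^k with r = 6 and k = 3:
C(8, 5) = 56.

56


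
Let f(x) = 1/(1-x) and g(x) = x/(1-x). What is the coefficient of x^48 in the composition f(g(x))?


First simplify the composition: f(g(x)) = 1/(1 - x/(1-x)) = (1-x)/((1-x) - x) = (1-x)/(1-2x).
Now extract the coefficient. Write (1-x)/(1-2x) = 1/(1-2x) - x/(1-2x).
The coefficient of x^n in 1/(1-2x) is 2^n, and in x/(1-2x) is 2^(n-1) (for n >= 1).
So the coefficient of x^48 is 2^48 - 2^47 = 281474976710656 - 140737488355328 = 140737488355328.

140737488355328


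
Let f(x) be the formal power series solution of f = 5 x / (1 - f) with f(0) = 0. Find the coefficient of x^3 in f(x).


Apply Lagrange inversion: f = 5 x * phi(f) with phi(t) = 1/(1 - t), so
[x^n] f = 5^n * (1/n) [t^(n-1)] phi(t)^n = 5^n * (1/n) [t^(n-1)] (1 - t)^(-n) = 5^n * (1/n) C(2n - 2, n - 1) = 5^n * C_{n-1}.
For n = 3: C_2 = C(4, 2) / 3 = 6/3 = 2.
With the 5^3 = 125 factor, the coefficient is 125 * 2 = 250.

250


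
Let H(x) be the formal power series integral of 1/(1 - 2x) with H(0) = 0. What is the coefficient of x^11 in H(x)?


1/(1 - 2x) = sum_{k>=0} 2^k x^k. Integrating termwise with H(0) = 0:
H(x) = sum_{k>=0} 2^k x^(k+1) / (k+1) = sum_{m>=1} 2^(m-1) x^m / m.
For m = 11: 2^10/11 = 1024/11 = 1024/11.

1024/11


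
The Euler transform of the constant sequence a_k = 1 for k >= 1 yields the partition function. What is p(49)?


The Euler transform converts the sequence a_k = 1 into the number of integer partitions.
Using the recurrence or dynamic programming:
p(49) = 173525

173525


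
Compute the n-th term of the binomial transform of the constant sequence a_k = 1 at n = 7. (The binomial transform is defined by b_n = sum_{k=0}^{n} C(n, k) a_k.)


With a_k = 1 for all k, b_n = sum_{k=0}^{n} C(n, k) = 2^n by the binomial theorem.
For n = 7: 2^7 = 128.

128


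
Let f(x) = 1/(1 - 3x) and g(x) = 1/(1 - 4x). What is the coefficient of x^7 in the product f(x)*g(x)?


The coefficient of x^n in f*g is the Cauchy product: sum_{k=0}^{n} a^k * b^(n-k).
With a=3, b=4, n=7:
sum_{k=0}^{7} 3^k * 4^(7-k)
= 58975

58975


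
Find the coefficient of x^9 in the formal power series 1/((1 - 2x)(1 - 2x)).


By partial fractions or Cauchy convolution:
The coefficient equals sum_{k=0}^{9} 2^k * 2^(9-k).
= 5120

5120


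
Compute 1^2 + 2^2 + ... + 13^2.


This power sum has a closed form given by Faulhaber's formula
sum_{k=1}^{m} k^p = (1 / (p + 1)) * sum_{j=0}^{p} C(p + 1, j) B_j m^(p + 1 - j),
but for small m direct computation is fastest:
1 + 4 + 9 + 16 + 25 + 36 + 49 + 64 + 81 + 100 + 121 + 144 + 169 = 819.

819


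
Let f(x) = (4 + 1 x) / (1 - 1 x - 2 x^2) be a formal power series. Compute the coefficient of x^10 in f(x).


Write f(x) = sum_{k>=0} a_k x^k. Multiplying both sides by 1 - 1 x - 2 x^2 gives
(1 - 1 x - 2 x^2) sum_{k>=0} a_k x^k = 4 + 1 x.
Matching coefficients:
 x^0: a_0 = 4
 x^1: a_1 - 1 a_0 = 1  =>  a_1 = 1*4 + 1 = 5
 x^k (k >= 2): a_k = 1 a_{k-1} + 2 a_{k-2}.
Iterating: a_2 = 13, a_3 = 23, a_4 = 49, a_5 = 95, a_6 = 193, a_7 = 383, a_8 = 769, a_9 = 1535, a_10 = 3073.
So the coefficient of x^10 is 3073.

3073


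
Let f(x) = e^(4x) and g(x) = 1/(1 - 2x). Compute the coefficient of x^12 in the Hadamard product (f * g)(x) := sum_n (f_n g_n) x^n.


Expanding: f_k = 4^k/k! (from e^(4x)) and g_k = 2^k (from 1/(1 - 2x)). So the Hadamard coefficient (f * g)_k = 4^k 2^k / k! = (8)^k / k!.
For k = 12: 8^12/12! = 68719476736/479001600 = 67108864/467775.

67108864/467775


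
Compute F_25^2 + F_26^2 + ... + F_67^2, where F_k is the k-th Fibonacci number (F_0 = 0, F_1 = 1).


There is a standard identity sum_{k=0}^{N} F_k^2 = F_N * F_{N+1} (proved inductively from the telescoping relation F_k^2 = F_k F_{k+1} - F_{k-1} F_k). Then
sum_{k=25}^{67} F_k^2 = F_67 F_68 - F_24 F_25.
Computing: F_67 = 44945570212853, F_68 = 72723460248141, F_24 = 46368, F_25 = 75025.
Sum = 44945570212853 * 72723460248141 - 46368 * 75025 = 3268597388704445366088797073.

3268597388704445366088797073


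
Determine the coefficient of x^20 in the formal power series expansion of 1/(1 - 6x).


The geometric series identity gives 1/(1 - c x) = sum_{k>=0} c^k x^k, so the coefficient of x^k is c^k.
Here c = 6 and k = 20.
Computing: 6^20 = 3656158440062976

3656158440062976


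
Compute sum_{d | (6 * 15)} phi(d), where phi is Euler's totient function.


First, 6 * 15 = 90. One classical identity is sum_{d | n} phi(d) = n (each k in [1, n] has a unique gcd with n, and among the k's with gcd(k, n) = n/d there are phi(d) of them). So the sum equals 90. We also verify directly:
Divisors of 90: 1, 2, 3, 5, 6, 9, 10, 15, 18, 30, 45, 90.
phi values: 1, 1, 2, 4, 2, 6, 4, 8, 6, 8, 24, 24.
Sum = 90.

90


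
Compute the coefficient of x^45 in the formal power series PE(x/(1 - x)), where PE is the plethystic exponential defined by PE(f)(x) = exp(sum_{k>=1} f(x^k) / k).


For f(x) = x/(1 - x) we have
sum_{k>=1} f(x^k) / k = sum_{k>=1} (1/k) * x^k / (1 - x^k) = sum_{k, m >= 1} x^(k m) / k,
which after exponentiating simplifies to
PE(x/(1 - x)) = prod_{k>=1} 1 / (1 - x^k).
This is the generating function for the partition function p(n), so the coefficient of x^45 is p(45).
Computing p(45) by dynamic programming over parts 1, 2, ..., 45: p(45) = 89134.

89134


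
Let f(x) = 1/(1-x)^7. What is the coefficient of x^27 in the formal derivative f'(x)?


Differentiate: d/dx [ 1/(1-x)^r ] = r / (1-x)^(r+1).
Here r = 7, so f'(x) = 7 / (1-x)^8.
The expansion of 1/(1-x)^(r+1) has coefficient of x^n equal to C(n+r, r).
So the coefficient of x^27 in f'(x) is
7 * C(34, 7) = 7 * 5379616 = 37657312

37657312


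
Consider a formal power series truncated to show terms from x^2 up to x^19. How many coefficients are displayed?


From x^2 to x^19 inclusive, the count is 19 - 2 + 1 = 18.

18


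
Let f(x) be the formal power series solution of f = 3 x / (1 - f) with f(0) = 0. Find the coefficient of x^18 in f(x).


Apply Lagrange inversion: f = 3 x * phi(f) with phi(t) = 1/(1 - t), so
[x^n] f = 3^n * (1/n) [t^(n-1)] phi(t)^n = 3^n * (1/n) [t^(n-1)] (1 - t)^(-n) = 3^n * (1/n) C(2n - 2, n - 1) = 3^n * C_{n-1}.
For n = 18: C_17 = C(34, 17) / 18 = 2333606220/18 = 129644790.
With the 3^18 = 387420489 factor, the coefficient is 387420489 * 129644790 = 50227047938102310.

50227047938102310


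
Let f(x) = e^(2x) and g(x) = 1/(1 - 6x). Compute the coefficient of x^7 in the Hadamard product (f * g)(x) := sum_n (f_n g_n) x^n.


Expanding: f_k = 2^k/k! (from e^(2x)) and g_k = 6^k (from 1/(1 - 6x)). So the Hadamard coefficient (f * g)_k = 2^k 6^k / k! = (12)^k / k!.
For k = 7: 12^7/7! = 35831808/5040 = 248832/35.

248832/35


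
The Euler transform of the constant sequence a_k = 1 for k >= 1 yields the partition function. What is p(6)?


The Euler transform converts the sequence a_k = 1 into the number of integer partitions.
Using the recurrence or dynamic programming:
p(6) = 11

11


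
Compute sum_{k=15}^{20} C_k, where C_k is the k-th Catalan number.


C_15 through C_20: 9694845, 35357670, 129644790, 477638700, 1767263190, 6564120420
Sum = 9694845 + 35357670 + 129644790 + 477638700 + 1767263190 + 6564120420
= 8983719615

8983719615


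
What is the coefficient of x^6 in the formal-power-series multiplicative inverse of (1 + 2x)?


The inverse is 1/(1 + 2x). Apply the geometric identity 1/(1 - y) = sum_{k>=0} y^k with y = -2x:
1/(1 + 2x) = sum_{k>=0} (-2)^k x^k.
So the coefficient of x^6 is (-2)^6 = 64.

64


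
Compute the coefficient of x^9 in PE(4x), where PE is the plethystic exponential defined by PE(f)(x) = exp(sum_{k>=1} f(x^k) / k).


With f(x) = 4x, the exponent is sum_{k>=1} 4 x^k / k = 4 * (-ln(1 - x)). Exponentiating:
PE(4x) = exp(-4 ln(1 - x)) = 1/(1 - x)^4.
By the negative binomial expansion, [x^n] 1/(1 - x)^4 = C(n + 3, 3).
For n = 9: C(12, 3) = 220.

220


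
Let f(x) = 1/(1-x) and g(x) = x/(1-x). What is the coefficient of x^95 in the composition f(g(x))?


First simplify the composition: f(g(x)) = 1/(1 - x/(1-x)) = (1-x)/((1-x) - x) = (1-x)/(1-2x).
Now extract the coefficient. Write (1-x)/(1-2x) = 1/(1-2x) - x/(1-2x).
The coefficient of x^n in 1/(1-2x) is 2^n, and in x/(1-2x) is 2^(n-1) (for n >= 1).
So the coefficient of x^95 is 2^95 - 2^94 = 39614081257132168796771975168 - 19807040628566084398385987584 = 19807040628566084398385987584.

19807040628566084398385987584


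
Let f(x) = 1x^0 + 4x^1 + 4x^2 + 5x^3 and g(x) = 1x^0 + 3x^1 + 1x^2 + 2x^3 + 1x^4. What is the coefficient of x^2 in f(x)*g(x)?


Cauchy product at x^2:
1*1 + 4*3 + 4*1
= 17

17


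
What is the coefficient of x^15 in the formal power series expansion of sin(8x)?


The Maclaurin series is sin(t) = sum_{k>=0} (-1)^k t^(2k+1) / (2k+1)!, so substituting t = 8x, only odd powers of x are nonzero, with coefficient of x^(2k+1) equal to (-1)^k 8^(2k+1) / (2k+1)!.
Write 15 = 2*7 + 1, giving the coefficient (-1)^7 * 8^15 / 15! = -35184372088832/1307674368000 = -17179869184/638512875.

-17179869184/638512875


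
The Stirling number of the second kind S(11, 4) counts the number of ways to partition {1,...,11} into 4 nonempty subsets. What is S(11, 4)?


Using the explicit formula S(n,k) = (1/k!) sum_{j=0}^{k} (-1)^(k-j) C(k,j) j^n:
S(11, 4) = 145750
Equivalently, S(n,k) is n! times the coefficient of x^n in the EGF (e^x - 1)^k / k!.

145750


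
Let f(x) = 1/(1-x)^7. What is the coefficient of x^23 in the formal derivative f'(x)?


Differentiate: d/dx [ 1/(1-x)^r ] = r / (1-x)^(r+1).
Here r = 7, so f'(x) = 7 / (1-x)^8.
The expansion of 1/(1-x)^(r+1) has coefficient of x^n equal to C(n+r, r).
So the coefficient of x^23 in f'(x) is
7 * C(30, 7) = 7 * 2035800 = 14250600

14250600


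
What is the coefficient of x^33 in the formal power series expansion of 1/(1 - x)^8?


The negative binomial / multiset identity is
1/(1 - x)^r = sum_{k>=0} C(k + r - 1, r - 1) x^k.
Here r = 8 and k = 33, so the coefficient is
C(33 + 7, 7) = C(40, 7)
= 18643560

18643560


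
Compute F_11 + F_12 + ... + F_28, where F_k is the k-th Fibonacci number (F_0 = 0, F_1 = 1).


Use the identity sum_{k=0}^{N} F_k = F_{N+2} - 1 (which follows from F_{k+2} - F_{k+1} = F_k). Then
sum_{k=11}^{28} F_k = (F_{30} - 1) - (F_{12} - 1) = F_{30} - F_{12}.
Computing: F_{30} = 832040, F_{12} = 144, so
Sum = 832040 - 144 = 831896.

831896


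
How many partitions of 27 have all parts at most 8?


Using the generating function (1-x)^(-1)(1-x^2)^(-1)...(1-x^8)^(-1),
the coefficient of x^27 counts these restricted partitions.
Result = 1527

1527


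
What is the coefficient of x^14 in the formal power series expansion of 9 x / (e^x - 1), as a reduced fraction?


The exponential generating function for Bernoulli numbers is
x / (e^x - 1) = sum_{k>=0} B_k x^k / k!.
So the coefficient of x^14 in 9 x / (e^x - 1) is 9 B_14 / 14!.
Computing: B_14 = 7/6, 14! = 87178291200, giving
9 * 7/6 / 87178291200 = 1/8302694400.

1/8302694400


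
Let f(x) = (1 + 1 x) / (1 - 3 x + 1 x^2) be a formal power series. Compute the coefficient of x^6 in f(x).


Write f(x) = sum_{k>=0} a_k x^k. Multiplying both sides by 1 - 3 x + 1 x^2 gives
(1 - 3 x + 1 x^2) sum_{k>=0} a_k x^k = 1 + 1 x.
Matching coefficients:
 x^0: a_0 = 1
 x^1: a_1 - 3 a_0 = 1  =>  a_1 = 3*1 + 1 = 4
 x^k (k >= 2): a_k = 3 a_{k-1} - 1 a_{k-2}.
Iterating: a_2 = 11, a_3 = 29, a_4 = 76, a_5 = 199, a_6 = 521.
So the coefficient of x^6 is 521.

521


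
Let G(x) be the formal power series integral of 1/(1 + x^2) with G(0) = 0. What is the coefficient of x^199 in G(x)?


1/(1 + x^2) = sum_{j>=0} (-1)^j x^(2j). Integrating termwise with G(0) = 0:
G(x) = sum_{j>=0} (-1)^j x^(2j+1) / (2j+1) = arctan(x).
Only odd powers are nonzero. For x^199 write 199 = 2*99 + 1, giving
(-1)^99 / 199 = -1/199 = -1/199.

-1/199


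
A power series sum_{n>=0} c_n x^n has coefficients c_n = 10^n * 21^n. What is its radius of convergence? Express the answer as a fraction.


By the root test (Cauchy-Hadamard), the radius is R = 1 / limsup_n |c_n|^(1/n).
Here |c_n|^(1/n) = (10^n * 21^n)^(1/n) = 10 * 21 = 210 for all n.
So R = 1/210 = 1/210.

1/210


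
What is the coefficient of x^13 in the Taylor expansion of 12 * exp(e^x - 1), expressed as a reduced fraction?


exp(e^x - 1) = sum_{k>=0} Bell_k x^k / k!, where Bell_k is the k-th Bell number.
So the coefficient of x^13 is 12 * Bell_13 / 13!.
Computing: Bell_13 = 27644437 and 13! = 6227020800, giving
12 * 27644437/6227020800 = 27644437/518918400.

27644437/518918400


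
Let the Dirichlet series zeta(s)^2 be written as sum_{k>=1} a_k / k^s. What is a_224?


The Dirichlet convolution of the constant function 1 with itself gives (1 * 1)(k) = sum_{d | k} 1 = d(k), the number of positive divisors of k.
Since zeta(s) = sum_{k>=1} 1/k^s, we have zeta(s)^2 = sum_{k>=1} d(k)/k^s, so a_k = d(k).
For k = 224: the divisors are 1, 2, 4, 7, 8, 14, 16, 28, 32, 56, 112, 224.
Count = 12.

12


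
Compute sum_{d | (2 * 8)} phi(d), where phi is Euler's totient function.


First, 2 * 8 = 16. One classical identity is sum_{d | n} phi(d) = n (each k in [1, n] has a unique gcd with n, and among the k's with gcd(k, n) = n/d there are phi(d) of them). So the sum equals 16. We also verify directly:
Divisors of 16: 1, 2, 4, 8, 16.
phi values: 1, 1, 2, 4, 8.
Sum = 16.

16


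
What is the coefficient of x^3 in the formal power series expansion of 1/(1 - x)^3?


The expansion 1/(1 - x)^r = sum_{k>=0} C(k + r - 1, r - 1) x^k follows from the multiset / negative-binomial theorem (or from repeated differentiation of the geometric series).
For r = 3 and k = 3:
C(5, 2) = 120 / (2 * 6) = 10.

10


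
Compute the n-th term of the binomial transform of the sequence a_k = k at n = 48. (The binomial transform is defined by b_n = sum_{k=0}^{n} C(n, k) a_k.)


With a_k = k, b_n = sum_{k=0}^{n} C(n, k) k. Using k * C(n, k) = n * C(n-1, k-1) gives b_n = n * sum_{k>=1} C(n-1, k-1) = n * 2^(n-1).
For n = 48: 48 * 2^47 = 48 * 140737488355328 = 6755399441055744.

6755399441055744


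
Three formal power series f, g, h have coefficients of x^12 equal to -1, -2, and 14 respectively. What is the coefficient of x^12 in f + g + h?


Series addition is componentwise:
-1 + -2 + 14
= 11

11


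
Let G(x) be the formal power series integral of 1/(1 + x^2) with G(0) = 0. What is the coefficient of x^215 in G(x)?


1/(1 + x^2) = sum_{j>=0} (-1)^j x^(2j). Integrating termwise with G(0) = 0:
G(x) = sum_{j>=0} (-1)^j x^(2j+1) / (2j+1) = arctan(x).
Only odd powers are nonzero. For x^215 write 215 = 2*107 + 1, giving
(-1)^107 / 215 = -1/215 = -1/215.

-1/215


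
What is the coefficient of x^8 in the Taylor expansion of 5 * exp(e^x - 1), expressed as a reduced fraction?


exp(e^x - 1) = sum_{k>=0} Bell_k x^k / k!, where Bell_k is the k-th Bell number.
So the coefficient of x^8 is 5 * Bell_8 / 8!.
Computing: Bell_8 = 4140 and 8! = 40320, giving
5 * 4140/40320 = 115/224.

115/224


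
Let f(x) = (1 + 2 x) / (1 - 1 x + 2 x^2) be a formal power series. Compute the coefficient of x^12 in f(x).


Write f(x) = sum_{k>=0} a_k x^k. Multiplying both sides by 1 - 1 x + 2 x^2 gives
(1 - 1 x + 2 x^2) sum_{k>=0} a_k x^k = 1 + 2 x.
Matching coefficients:
 x^0: a_0 = 1
 x^1: a_1 - 1 a_0 = 2  =>  a_1 = 1*1 + 2 = 3
 x^k (k >= 2): a_k = 1 a_{k-1} - 2 a_{k-2}.
Iterating: a_2 = 1, a_3 = -5, a_4 = -7, a_5 = 3, a_6 = 17, a_7 = 11, a_8 = -23, a_9 = -45, a_10 = 1, a_11 = 91, a_12 = 89.
So the coefficient of x^12 is 89.

89


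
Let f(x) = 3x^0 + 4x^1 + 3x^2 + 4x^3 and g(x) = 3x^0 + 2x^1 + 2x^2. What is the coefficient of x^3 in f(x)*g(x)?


Cauchy product at x^3:
4*2 + 3*2 + 4*3
= 26

26


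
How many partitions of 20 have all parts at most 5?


Using the generating function (1-x)^(-1)(1-x^2)^(-1)...(1-x^5)^(-1),
the coefficient of x^20 counts these restricted partitions.
Result = 192

192


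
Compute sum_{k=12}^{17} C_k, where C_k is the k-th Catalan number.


C_12 through C_17: 208012, 742900, 2674440, 9694845, 35357670, 129644790
Sum = 208012 + 742900 + 2674440 + 9694845 + 35357670 + 129644790
= 178322657

178322657


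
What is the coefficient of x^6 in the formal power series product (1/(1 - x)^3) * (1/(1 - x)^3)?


Combine the factors: (1/(1 - x)^3) * (1/(1 - x)^3) = 1/(1 - x)^6.
Then use 1/(1 - x)^r = sum_{k>=0} C(k + r - 1, r - 1) x^k with r = 6 and k = 6:
C(11, 5) = 462.

462


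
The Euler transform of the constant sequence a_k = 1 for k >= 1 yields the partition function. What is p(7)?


The Euler transform converts the sequence a_k = 1 into the number of integer partitions.
Using the recurrence or dynamic programming:
p(7) = 15

15


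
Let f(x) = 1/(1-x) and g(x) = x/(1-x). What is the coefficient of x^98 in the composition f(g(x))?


First simplify the composition: f(g(x)) = 1/(1 - x/(1-x)) = (1-x)/((1-x) - x) = (1-x)/(1-2x).
Now extract the coefficient. Write (1-x)/(1-2x) = 1/(1-2x) - x/(1-2x).
The coefficient of x^n in 1/(1-2x) is 2^n, and in x/(1-2x) is 2^(n-1) (for n >= 1).
So the coefficient of x^98 is 2^98 - 2^97 = 316912650057057350374175801344 - 158456325028528675187087900672 = 158456325028528675187087900672.

158456325028528675187087900672


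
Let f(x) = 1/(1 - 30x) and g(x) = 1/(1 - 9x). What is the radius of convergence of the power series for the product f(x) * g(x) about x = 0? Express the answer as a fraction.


The radius of 1/(1 - 30x) is 1/30 (nearest singularity at x = 1/30), and the radius of 1/(1 - 9x) is 1/9.
The product f(x)*g(x) = 1/((1 - 30x)(1 - 9x)) has singularities at both 1/30 and 1/9, so its radius of convergence is the distance to the nearest one:
min(1/30, 1/9) = 1/30.

1/30


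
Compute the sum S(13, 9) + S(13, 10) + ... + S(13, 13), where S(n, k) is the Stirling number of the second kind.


By definition, S(n, k) counts partitions of an n-set into exactly k nonempty blocks.
Computing row n = 13 for k = 9..13:
S(13, k): 359502, 39325, 2431, 78, 1
Sum = 401337.

401337


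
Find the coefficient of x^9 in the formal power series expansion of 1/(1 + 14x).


Write 1/(1 + c x) = 1/(1 - (-c) x) and apply the geometric-series identity
1/(1 - y) = sum_{k>=0} y^k to get 1/(1 + c x) = sum_{k>=0} (-c)^k x^k.
So the coefficient of x^k is (-c)^k = (-1)^k * c^k.
Here c = 14 and k = 9:
(-14)^9 = -1 * 20661046784 = -20661046784

-20661046784


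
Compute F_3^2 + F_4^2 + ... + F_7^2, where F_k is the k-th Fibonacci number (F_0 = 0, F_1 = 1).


There is a standard identity sum_{k=0}^{N} F_k^2 = F_N * F_{N+1} (proved inductively from the telescoping relation F_k^2 = F_k F_{k+1} - F_{k-1} F_k). Then
sum_{k=3}^{7} F_k^2 = F_7 F_8 - F_2 F_3.
Computing: F_7 = 13, F_8 = 21, F_2 = 1, F_3 = 2.
Sum = 13 * 21 - 1 * 2 = 271.

271


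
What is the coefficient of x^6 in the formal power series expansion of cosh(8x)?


The Maclaurin series is cosh(t) = sum_{m>=0} t^(2m) / (2m)!, so substituting t = 8x, only even powers of x are nonzero, with coefficient of x^(2m) equal to 8^(2m) / (2m)!.
For x^6 the coefficient is 8^6/6! = 262144/720 = 16384/45.

16384/45


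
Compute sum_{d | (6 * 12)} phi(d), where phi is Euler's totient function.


First, 6 * 12 = 72. One classical identity is sum_{d | n} phi(d) = n (each k in [1, n] has a unique gcd with n, and among the k's with gcd(k, n) = n/d there are phi(d) of them). So the sum equals 72. We also verify directly:
Divisors of 72: 1, 2, 3, 4, 6, 8, 9, 12, 18, 24, 36, 72.
phi values: 1, 1, 2, 2, 2, 4, 6, 4, 6, 8, 12, 24.
Sum = 72.

72


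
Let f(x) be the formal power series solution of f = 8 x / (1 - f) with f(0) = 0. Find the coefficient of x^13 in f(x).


Apply Lagrange inversion: f = 8 x * phi(f) with phi(t) = 1/(1 - t), so
[x^n] f = 8^n * (1/n) [t^(n-1)] phi(t)^n = 8^n * (1/n) [t^(n-1)] (1 - t)^(-n) = 8^n * (1/n) C(2n - 2, n - 1) = 8^n * C_{n-1}.
For n = 13: C_12 = C(24, 12) / 13 = 2704156/13 = 208012.
With the 8^13 = 549755813888 factor, the coefficient is 549755813888 * 208012 = 114355806358470656.

114355806358470656


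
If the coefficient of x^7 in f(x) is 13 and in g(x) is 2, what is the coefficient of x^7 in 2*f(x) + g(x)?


Scalar multiplication scales coefficients: 2 * 13 = 26.
Then add the g coefficient: 26 + 2
= 28

28


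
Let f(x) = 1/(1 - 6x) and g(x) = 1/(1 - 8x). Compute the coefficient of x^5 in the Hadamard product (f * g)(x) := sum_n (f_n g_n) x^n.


f has coefficients f_k = 6^k and g has coefficients g_k = 8^k, so the Hadamard product has coefficient (f*g)_k = 6^k * 8^k = 48^k.
For k = 5: 48^5 = 254803968.

254803968


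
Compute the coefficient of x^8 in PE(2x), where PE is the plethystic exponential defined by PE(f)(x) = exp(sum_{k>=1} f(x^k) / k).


With f(x) = 2x, the exponent is sum_{k>=1} 2 x^k / k = 2 * (-ln(1 - x)). Exponentiating:
PE(2x) = exp(-2 ln(1 - x)) = 1/(1 - x)^2.
By the negative binomial expansion, [x^n] 1/(1 - x)^2 = C(n + 1, 1).
For n = 8: C(9, 1) = 9.

9


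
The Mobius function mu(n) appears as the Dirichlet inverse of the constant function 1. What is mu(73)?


73 = 73 (all distinct primes).
mu(73) = (-1)^1 = -1

-1


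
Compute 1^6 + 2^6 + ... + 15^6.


This power sum has a closed form given by Faulhaber's formula
sum_{k=1}^{m} k^p = (1 / (p + 1)) * sum_{j=0}^{p} C(p + 1, j) B_j m^(p + 1 - j),
but for small m direct computation is fastest:
1 + 64 + 729 + 4096 + 15625 + 46656 + 117649 + 262144 + 531441 + 1000000 + 1771561 + 2985984 + 4826809 + 7529536 + 11390625 = 30482920.

30482920


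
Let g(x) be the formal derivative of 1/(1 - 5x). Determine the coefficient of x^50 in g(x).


Differentiate termwise: d/dx sum_{k>=0} 5^k x^k = sum_{k>=1} k 5^k x^(k-1) = sum_{j>=0} (j+1) 5^(j+1) x^j.
Equivalently, d/dx [1/(1 - 5x)] = 5/(1 - 5x)^2.
For j = 50: 51 * 5^51 = 51 * 444089209850062616169452667236328125 = 22648549702353193424642086029052734375.

22648549702353193424642086029052734375


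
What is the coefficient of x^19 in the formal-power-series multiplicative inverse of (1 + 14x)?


The inverse is 1/(1 + 14x). Apply the geometric identity 1/(1 - y) = sum_{k>=0} y^k with y = -14x:
1/(1 + 14x) = sum_{k>=0} (-14)^k x^k.
So the coefficient of x^19 is (-14)^19 = -5976303958948914397184.

-5976303958948914397184


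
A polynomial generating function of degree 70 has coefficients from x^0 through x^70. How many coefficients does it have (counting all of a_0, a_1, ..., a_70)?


A polynomial of degree 70 takes the form a_0 + a_1 x + ... + a_70 x^70.
The number of coefficients is 70 + 1 = 71.

71


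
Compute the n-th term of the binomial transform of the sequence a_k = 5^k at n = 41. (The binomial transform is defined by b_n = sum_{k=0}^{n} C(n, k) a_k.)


With a_k = 5^k, b_n = sum_{k=0}^{n} C(n, k) 5^k = (1 + 5)^n by the binomial theorem.
For n = 41: (1 + 5)^41 = 6^41 = 80204967233062404407033075859456.

80204967233062404407033075859456


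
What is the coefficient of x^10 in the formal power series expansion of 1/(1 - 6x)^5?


The general identity 1/(1 - c x)^r = sum_{k>=0} c^k C(k + r - 1, r - 1) x^k follows by substituting y = c x into 1/(1 - y)^r = sum_{k>=0} C(k + r - 1, r - 1) y^k.
For c = 6, r = 5, k = 10:
6^10 * C(14, 4) = 60466176 * 1001 = 60526642176.

60526642176


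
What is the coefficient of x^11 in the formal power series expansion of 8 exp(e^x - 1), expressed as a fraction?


exp(e^x - 1) is the exponential generating function for the Bell numbers Bell_k: exp(e^x - 1) = sum_{k>=0} Bell_k x^k / k!.
So the coefficient of x^11 in 8 exp(e^x - 1) is 8 Bell_11 / 11!.
Computing: Bell_11 = 678570 and 11! = 39916800, giving
8 * 678570/39916800 = 22619/166320.

22619/166320


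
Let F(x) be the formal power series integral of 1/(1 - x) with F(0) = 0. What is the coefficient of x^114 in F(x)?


1/(1 - x) = sum_{k>=0} x^k. Integrating termwise and using F(0) = 0 gives
F(x) = sum_{k>=0} x^(k+1) / (k+1) = sum_{m>=1} x^m / m = -ln(1 - x).
So the coefficient of x^114 is 1/114 = 1/114.

1/114


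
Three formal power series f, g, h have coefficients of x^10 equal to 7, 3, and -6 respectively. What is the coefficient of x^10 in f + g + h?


Series addition is componentwise:
7 + 3 + -6
= 4

4


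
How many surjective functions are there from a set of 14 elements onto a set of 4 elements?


By inclusion-exclusion on which target elements are missed, the number of surjections from an n-set onto a k-set is
surj(n, k) = sum_{j=0}^{k} (-1)^j C(k, j) (k - j)^n.
Equivalently surj(n, k) = k! * S(n, k), where S(n, k) is the Stirling number of the second kind.
For n = 14, k = 4:
S(14, 4) = 10391745, so
surj = 4! * 10391745 = 24 * 10391745 = 249401880.

249401880


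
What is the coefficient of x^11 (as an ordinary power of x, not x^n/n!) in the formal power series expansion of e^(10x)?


The exponential series is e^y = sum_{k>=0} y^k / k!. Substituting y = 10x gives
e^(10x) = sum_{k>=0} 10^k x^k / k!.
So the coefficient of x^n is a^n/n! with a = 10, n = 11:
10^11 / 11! = 100000000000/39916800 = 15625000/6237

15625000/6237


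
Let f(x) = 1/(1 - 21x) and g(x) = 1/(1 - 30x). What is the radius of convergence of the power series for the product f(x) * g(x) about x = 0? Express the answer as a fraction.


The radius of 1/(1 - 21x) is 1/21 (nearest singularity at x = 1/21), and the radius of 1/(1 - 30x) is 1/30.
The product f(x)*g(x) = 1/((1 - 21x)(1 - 30x)) has singularities at both 1/21 and 1/30, so its radius of convergence is the distance to the nearest one:
min(1/21, 1/30) = 1/30.

1/30


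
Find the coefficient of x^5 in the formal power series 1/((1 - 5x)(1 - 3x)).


By partial fractions or Cauchy convolution:
The coefficient equals sum_{k=0}^{5} 5^k * 3^(5-k).
= 7448

7448


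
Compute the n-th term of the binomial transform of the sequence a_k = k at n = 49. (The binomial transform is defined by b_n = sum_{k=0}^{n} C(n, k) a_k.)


With a_k = k, b_n = sum_{k=0}^{n} C(n, k) k. Using k * C(n, k) = n * C(n-1, k-1) gives b_n = n * sum_{k>=1} C(n-1, k-1) = n * 2^(n-1).
For n = 49: 49 * 2^48 = 49 * 281474976710656 = 13792273858822144.

13792273858822144


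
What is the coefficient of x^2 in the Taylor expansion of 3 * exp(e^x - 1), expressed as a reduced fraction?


exp(e^x - 1) = sum_{k>=0} Bell_k x^k / k!, where Bell_k is the k-th Bell number.
So the coefficient of x^2 is 3 * Bell_2 / 2!.
Computing: Bell_2 = 2 and 2! = 2, giving
3 * 2/2 = 3.

3


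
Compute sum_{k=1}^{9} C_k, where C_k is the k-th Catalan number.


C_1 through C_9: 1, 2, 5, 14, 42, 132, 429, 1430, 4862
Sum = 1 + 2 + 5 + 14 + 42 + 132 + 429 + 1430 + 4862
= 6917

6917


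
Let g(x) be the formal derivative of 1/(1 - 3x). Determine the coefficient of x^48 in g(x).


Differentiate termwise: d/dx sum_{k>=0} 3^k x^k = sum_{k>=1} k 3^k x^(k-1) = sum_{j>=0} (j+1) 3^(j+1) x^j.
Equivalently, d/dx [1/(1 - 3x)] = 3/(1 - 3x)^2.
For j = 48: 49 * 3^49 = 49 * 239299329230617529590083 = 11725667132300258949914067.

11725667132300258949914067


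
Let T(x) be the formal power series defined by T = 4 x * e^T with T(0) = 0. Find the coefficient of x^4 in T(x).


Apply the Lagrange inversion formula: if T = 4 x * phi(T) with phi(t) = e^t, then
[x^n] T = 4^n * (1/n) [t^(n-1)] phi(t)^n = 4^n * (1/n) [t^(n-1)] e^(n t) = 4^n * (1/n) * n^(n-1) / (n-1)! = 4^n * n^(n-1) / n!.
When c = 1 this is the Cayley count of rooted labeled trees on n vertices, divided by n!.
For n = 4: 4^4 * 4^3 / 4! = 256 * 64/24 = 2048/3.

2048/3


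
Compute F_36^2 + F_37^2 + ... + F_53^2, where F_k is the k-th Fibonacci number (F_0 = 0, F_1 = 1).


There is a standard identity sum_{k=0}^{N} F_k^2 = F_N * F_{N+1} (proved inductively from the telescoping relation F_k^2 = F_k F_{k+1} - F_{k-1} F_k). Then
sum_{k=36}^{53} F_k^2 = F_53 F_54 - F_35 F_36.
Computing: F_53 = 53316291173, F_54 = 86267571272, F_35 = 9227465, F_36 = 14930352.
Sum = 53316291173 * 86267571272 - 9227465 * 14930352 = 4599466810956181464376.

4599466810956181464376


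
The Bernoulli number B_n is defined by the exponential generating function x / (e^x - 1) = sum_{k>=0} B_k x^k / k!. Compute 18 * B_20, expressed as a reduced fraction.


Bernoulli numbers can also be computed recursively via B_0 = 1 and sum_{j=0}^{m} C(m+1, j) B_j = 0 for m >= 1. Odd-index Bernoulli numbers vanish for k >= 3.
Computing B_20 = -174611/330, so 18 * B_20 = 18 * -174611/330 = -523833/55.

-523833/55


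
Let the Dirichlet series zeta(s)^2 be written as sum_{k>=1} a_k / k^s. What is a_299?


The Dirichlet convolution of the constant function 1 with itself gives (1 * 1)(k) = sum_{d | k} 1 = d(k), the number of positive divisors of k.
Since zeta(s) = sum_{k>=1} 1/k^s, we have zeta(s)^2 = sum_{k>=1} d(k)/k^s, so a_k = d(k).
For k = 299: the divisors are 1, 13, 23, 299.
Count = 4.

4


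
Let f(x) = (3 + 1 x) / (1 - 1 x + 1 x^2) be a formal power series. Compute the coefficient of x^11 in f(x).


Write f(x) = sum_{k>=0} a_k x^k. Multiplying both sides by 1 - 1 x + 1 x^2 gives
(1 - 1 x + 1 x^2) sum_{k>=0} a_k x^k = 3 + 1 x.
Matching coefficients:
 x^0: a_0 = 3
 x^1: a_1 - 1 a_0 = 1  =>  a_1 = 1*3 + 1 = 4
 x^k (k >= 2): a_k = 1 a_{k-1} - 1 a_{k-2}.
Iterating: a_2 = 1, a_3 = -3, a_4 = -4, a_5 = -1, a_6 = 3, a_7 = 4, a_8 = 1, a_9 = -3, a_10 = -4, a_11 = -1.
So the coefficient of x^11 is -1.

-1


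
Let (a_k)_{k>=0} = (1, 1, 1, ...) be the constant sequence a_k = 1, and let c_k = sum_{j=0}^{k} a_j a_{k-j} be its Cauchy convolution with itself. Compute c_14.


Since a_j = 1 for all j >= 0, the convolution sum becomes
c_k = sum_{j=0}^{k} 1 * 1 = 1 * (k + 1).
Equivalently, the generating function of (a_k) is 1/(1 - x) and its square is 1/(1 - x)^2 = sum_{k>=0} 1(k + 1) x^k.
For k = 14: 1 * 15 = 15.

15


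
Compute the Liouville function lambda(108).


The Liouville function is lambda(k) = (-1)^Omega(k), where Omega(k) counts the prime factors of k with multiplicity.
Factoring: 108 = 2 * 2 * 3 * 3 * 3, so Omega(108) = 5.
lambda(108) = (-1)^5 = -1.

-1


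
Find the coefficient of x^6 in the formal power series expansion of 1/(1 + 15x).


Write 1/(1 + c x) = 1/(1 - (-c) x) and apply the geometric-series identity
1/(1 - y) = sum_{k>=0} y^k to get 1/(1 + c x) = sum_{k>=0} (-c)^k x^k.
So the coefficient of x^k is (-c)^k = (-1)^k * c^k.
Here c = 15 and k = 6:
(-15)^6 = 1 * 11390625 = 11390625

11390625


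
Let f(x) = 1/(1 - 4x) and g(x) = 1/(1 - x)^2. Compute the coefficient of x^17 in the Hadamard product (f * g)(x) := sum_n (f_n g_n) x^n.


f has coefficients f_k = 4^k. For g = 1/(1 - x)^2 the coefficient is g_k = C(k + 1, 1) = k + 1. The Hadamard coefficient is (f * g)_k = 4^k * (k + 1).
For k = 17: 4^17 * 18 = 17179869184 * 18 = 309237645312.

309237645312


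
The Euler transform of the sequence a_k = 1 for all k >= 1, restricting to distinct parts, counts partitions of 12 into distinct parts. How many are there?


Partitions of 12 into distinct parts can be computed via generating function.
Product (1+x)(1+x^2)(1+x^3)...
The coefficient of x^12 = 15

15


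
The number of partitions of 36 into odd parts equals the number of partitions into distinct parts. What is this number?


Computing partitions of 36 into odd parts (1, 3, 5, ...):
Using the generating function prod_{k>=0} 1/(1-x^(2k+1)),
the count is 668

668


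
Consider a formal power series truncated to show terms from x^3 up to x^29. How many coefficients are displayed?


From x^3 to x^29 inclusive, the count is 29 - 3 + 1 = 27.

27


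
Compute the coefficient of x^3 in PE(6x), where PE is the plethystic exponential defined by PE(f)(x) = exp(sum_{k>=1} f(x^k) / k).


With f(x) = 6x, the exponent is sum_{k>=1} 6 x^k / k = 6 * (-ln(1 - x)). Exponentiating:
PE(6x) = exp(-6 ln(1 - x)) = 1/(1 - x)^6.
By the negative binomial expansion, [x^n] 1/(1 - x)^6 = C(n + 5, 5).
For n = 3: C(8, 5) = 56.

56


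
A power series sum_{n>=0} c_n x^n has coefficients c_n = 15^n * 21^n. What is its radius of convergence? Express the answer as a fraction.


By the root test (Cauchy-Hadamard), the radius is R = 1 / limsup_n |c_n|^(1/n).
Here |c_n|^(1/n) = (15^n * 21^n)^(1/n) = 15 * 21 = 315 for all n.
So R = 1/315 = 1/315.

1/315


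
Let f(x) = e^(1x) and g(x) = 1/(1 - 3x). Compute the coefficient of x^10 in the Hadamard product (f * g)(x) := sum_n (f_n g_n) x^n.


Expanding: f_k = 1^k/k! (from e^(1x)) and g_k = 3^k (from 1/(1 - 3x)). So the Hadamard coefficient (f * g)_k = 1^k 3^k / k! = (3)^k / k!.
For k = 10: 3^10/10! = 59049/3628800 = 729/44800.

729/44800


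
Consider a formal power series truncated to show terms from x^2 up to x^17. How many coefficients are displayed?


From x^2 to x^17 inclusive, the count is 17 - 2 + 1 = 16.

16


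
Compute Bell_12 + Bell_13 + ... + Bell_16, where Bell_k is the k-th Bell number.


Recall Bell_k counts set partitions of a k-set (with Bell_0 = 1 by convention).
Bell_12 through Bell_16: 4213597, 27644437, 190899322, 1382958545, 10480142147
Sum = 4213597 + 27644437 + 190899322 + 1382958545 + 10480142147 = 12085858048.

12085858048


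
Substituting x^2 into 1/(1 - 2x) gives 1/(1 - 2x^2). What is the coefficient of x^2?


The coefficient of x^(2m) in 1/(1 - 2x^2) is 2^m.
With n = 2 = 2*1, the coefficient is 2^1 = 2.

2


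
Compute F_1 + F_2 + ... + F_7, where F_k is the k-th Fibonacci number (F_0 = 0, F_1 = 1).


Use the identity sum_{k=0}^{N} F_k = F_{N+2} - 1 (which follows from F_{k+2} - F_{k+1} = F_k). Then
sum_{k=1}^{7} F_k = (F_{9} - 1) - (F_{2} - 1) = F_{9} - F_{2}.
Computing: F_{9} = 34, F_{2} = 1, so
Sum = 34 - 1 = 33.

33


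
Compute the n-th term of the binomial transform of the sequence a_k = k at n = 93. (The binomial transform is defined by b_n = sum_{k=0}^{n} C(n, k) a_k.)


With a_k = k, b_n = sum_{k=0}^{n} C(n, k) k. Using k * C(n, k) = n * C(n-1, k-1) gives b_n = n * sum_{k>=1} C(n-1, k-1) = n * 2^(n-1).
For n = 93: 93 * 2^92 = 93 * 4951760157141521099596496896 = 460513694614161462262474211328.

460513694614161462262474211328


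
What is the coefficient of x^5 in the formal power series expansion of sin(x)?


The Maclaurin series is sin(t) = sum_{k>=0} (-1)^k t^(2k+1) / (2k+1)!, so substituting t = x, only odd powers of x are nonzero, with coefficient of x^(2k+1) equal to (-1)^k / (2k+1)!.
Write 5 = 2*2 + 1, giving the coefficient (-1)^2 / 5! = 1/120 = 1/120.

1/120


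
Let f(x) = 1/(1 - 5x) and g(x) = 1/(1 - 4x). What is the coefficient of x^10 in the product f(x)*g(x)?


The coefficient of x^n in f*g is the Cauchy product: sum_{k=0}^{n} a^k * b^(n-k).
With a=5, b=4, n=10:
sum_{k=0}^{10} 5^k * 4^(10-k)
= 44633821

44633821


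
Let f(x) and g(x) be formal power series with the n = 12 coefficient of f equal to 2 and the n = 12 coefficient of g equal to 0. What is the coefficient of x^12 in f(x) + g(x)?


Addition of formal power series is termwise.
The coefficient of x^12 in f + g = 2 + 0
= 2

2


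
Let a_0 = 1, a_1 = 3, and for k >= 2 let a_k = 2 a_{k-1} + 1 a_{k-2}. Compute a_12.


Iterating the recurrence forward:
a_0 = 1
a_1 = 3
a_2 = 2*3 + 1*1 = 7
a_3 = 2*7 + 1*3 = 17
a_4 = 2*17 + 1*7 = 41
a_5 = 2*41 + 1*17 = 99
a_6 = 2*99 + 1*41 = 239
a_7 = 2*239 + 1*99 = 577
a_8 = 2*577 + 1*239 = 1393
a_9 = 2*1393 + 1*577 = 3363
a_10 = 2*3363 + 1*1393 = 8119
a_11 = 2*8119 + 1*3363 = 19601
a_12 = 2*19601 + 1*8119 = 47321
So a_12 = 47321.

47321


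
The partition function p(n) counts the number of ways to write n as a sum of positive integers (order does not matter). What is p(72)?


Using the generating function prod_{k>=1} 1/(1-x^k), we compute p(72).
By dynamic programming over parts 1 through 72:
p(72) = 5392783

5392783


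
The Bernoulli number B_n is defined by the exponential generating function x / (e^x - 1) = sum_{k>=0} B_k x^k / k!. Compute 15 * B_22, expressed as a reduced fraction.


Bernoulli numbers can also be computed recursively via B_0 = 1 and sum_{j=0}^{m} C(m+1, j) B_j = 0 for m >= 1. Odd-index Bernoulli numbers vanish for k >= 3.
Computing B_22 = 854513/138, so 15 * B_22 = 15 * 854513/138 = 4272565/46.

4272565/46


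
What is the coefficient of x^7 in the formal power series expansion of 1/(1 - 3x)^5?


The general identity 1/(1 - c x)^r = sum_{k>=0} c^k C(k + r - 1, r - 1) x^k follows by substituting y = c x into 1/(1 - y)^r = sum_{k>=0} C(k + r - 1, r - 1) y^k.
For c = 3, r = 5, k = 7:
3^7 * C(11, 4) = 2187 * 330 = 721710.

721710


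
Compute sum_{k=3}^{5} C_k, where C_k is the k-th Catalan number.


C_3 through C_5: 5, 14, 42
Sum = 5 + 14 + 42
= 61

61


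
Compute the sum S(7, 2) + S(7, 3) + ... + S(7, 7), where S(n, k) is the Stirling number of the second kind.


By definition, S(n, k) counts partitions of an n-set into exactly k nonempty blocks.
Computing row n = 7 for k = 2..7:
S(7, k): 63, 301, 350, 140, 21, 1
Sum = 876.

876


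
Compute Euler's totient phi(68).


phi(n) counts integers in [1, n] coprime to n. Using the multiplicative formula phi(n) = n * prod_{p | n} (1 - 1/p):
68 = 2^2 * 17, so
phi(68) = 68 * (1 - 1/2) * (1 - 1/17) = 32.

32


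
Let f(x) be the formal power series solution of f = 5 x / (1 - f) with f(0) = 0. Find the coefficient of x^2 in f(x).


Apply Lagrange inversion: f = 5 x * phi(f) with phi(t) = 1/(1 - t), so
[x^n] f = 5^n * (1/n) [t^(n-1)] phi(t)^n = 5^n * (1/n) [t^(n-1)] (1 - t)^(-n) = 5^n * (1/n) C(2n - 2, n - 1) = 5^n * C_{n-1}.
For n = 2: C_1 = C(2, 1) / 2 = 2/2 = 1.
With the 5^2 = 25 factor, the coefficient is 25 * 1 = 25.

25


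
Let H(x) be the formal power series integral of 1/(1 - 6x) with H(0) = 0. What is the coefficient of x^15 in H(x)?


1/(1 - 6x) = sum_{k>=0} 6^k x^k. Integrating termwise with H(0) = 0:
H(x) = sum_{k>=0} 6^k x^(k+1) / (k+1) = sum_{m>=1} 6^(m-1) x^m / m.
For m = 15: 6^14/15 = 78364164096/15 = 26121388032/5.

26121388032/5
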